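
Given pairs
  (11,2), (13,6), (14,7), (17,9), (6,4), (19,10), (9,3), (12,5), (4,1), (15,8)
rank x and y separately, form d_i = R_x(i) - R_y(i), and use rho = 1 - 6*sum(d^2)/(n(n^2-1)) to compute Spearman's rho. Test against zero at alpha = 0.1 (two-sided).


Step 1: Rank x and y separately (midranks; no ties here).
rank(x): 11->4, 13->6, 14->7, 17->9, 6->2, 19->10, 9->3, 12->5, 4->1, 15->8
rank(y): 2->2, 6->6, 7->7, 9->9, 4->4, 10->10, 3->3, 5->5, 1->1, 8->8
Step 2: d_i = R_x(i) - R_y(i); compute d_i^2.
  (4-2)^2=4, (6-6)^2=0, (7-7)^2=0, (9-9)^2=0, (2-4)^2=4, (10-10)^2=0, (3-3)^2=0, (5-5)^2=0, (1-1)^2=0, (8-8)^2=0
sum(d^2) = 8.
Step 3: rho = 1 - 6*8 / (10*(10^2 - 1)) = 1 - 48/990 = 0.951515.
Step 4: Under H0, t = rho * sqrt((n-2)/(1-rho^2)) = 8.7493 ~ t(8).
Step 5: Two-sided p-value from the t-distribution with 8 df = 0.000023.
Step 6: alpha = 0.1. reject H0.

rho = 0.9515, p = 0.000023, reject H0 at alpha = 0.1.


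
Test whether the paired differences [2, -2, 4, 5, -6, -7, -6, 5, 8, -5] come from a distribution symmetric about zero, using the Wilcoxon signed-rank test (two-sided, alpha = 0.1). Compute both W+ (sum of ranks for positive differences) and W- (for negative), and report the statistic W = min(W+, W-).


Step 1: Drop any zero differences (none here) and take |d_i|.
|d| = [2, 2, 4, 5, 6, 7, 6, 5, 8, 5]
Step 2: Midrank |d_i| (ties get averaged ranks).
ranks: |2|->1.5, |2|->1.5, |4|->3, |5|->5, |6|->7.5, |7|->9, |6|->7.5, |5|->5, |8|->10, |5|->5
Step 3: Attach original signs; sum ranks with positive sign and with negative sign.
W+ = 1.5 + 3 + 5 + 5 + 10 = 24.5
W- = 1.5 + 7.5 + 9 + 7.5 + 5 = 30.5
(Check: W+ + W- = 55 should equal n(n+1)/2 = 55.)
Step 4: Test statistic W = min(W+, W-) = 24.5.
Step 5: Ties in |d|, so use the tie-corrected normal approximation.
        E[W] = n(n+1)/4 = 10*11/4 = 27.5.
        Tie groups: |d|=2 (t=2), |d|=5 (t=3), |d|=6 (t=2); sum(t^3 - t) = 36.
        Var[W] = n(n+1)(2n+1)/24 - sum(t^3-t)/48 = 2310/24 - 36/48 = 95.5.
        z = (W - E[W]) / sqrt(Var[W]) = (24.5 - 27.5) / 9.7724 = -0.3070.
        Two-sided p = 2*Phi(z) = 0.758853.
Step 6: alpha = 0.1. fail to reject H0.

W+ = 24.5, W- = 30.5, W = min = 24.5, p = 0.758853, fail to reject H0.


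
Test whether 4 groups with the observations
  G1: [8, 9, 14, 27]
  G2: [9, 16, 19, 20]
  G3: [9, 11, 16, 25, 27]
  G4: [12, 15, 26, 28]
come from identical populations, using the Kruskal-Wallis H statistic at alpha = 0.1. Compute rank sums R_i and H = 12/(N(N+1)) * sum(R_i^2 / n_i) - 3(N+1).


Step 1: Combine all N = 17 observations and assign midranks.
sorted (value, group, rank): (8,G1,1), (9,G1,3), (9,G2,3), (9,G3,3), (11,G3,5), (12,G4,6), (14,G1,7), (15,G4,8), (16,G2,9.5), (16,G3,9.5), (19,G2,11), (20,G2,12), (25,G3,13), (26,G4,14), (27,G1,15.5), (27,G3,15.5), (28,G4,17)
Step 2: Sum ranks within each group.
R_1 = 26.5 (n_1 = 4)
R_2 = 35.5 (n_2 = 4)
R_3 = 46 (n_3 = 5)
R_4 = 45 (n_4 = 4)
Step 3: H = 12/(N(N+1)) * sum(R_i^2/n_i) - 3(N+1)
     = 12/(17*18) * (26.5^2/4 + 35.5^2/4 + 46^2/5 + 45^2/4) - 3*18
     = 0.039216 * 1420.08 - 54
     = 1.689216.
Step 4: Ties present; correction factor C = 1 - 36/(17^3 - 17) = 0.992647. Corrected H = 1.689216 / 0.992647 = 1.701728.
Step 5: Under H0, H ~ chi^2(3); p-value = 0.636550.
Step 6: alpha = 0.1. fail to reject H0.

H = 1.7017, df = 3, p = 0.636550, fail to reject H0.


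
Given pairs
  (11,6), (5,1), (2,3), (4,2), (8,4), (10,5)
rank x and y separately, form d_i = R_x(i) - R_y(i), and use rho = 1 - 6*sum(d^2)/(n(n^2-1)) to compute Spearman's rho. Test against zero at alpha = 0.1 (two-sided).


Step 1: Rank x and y separately (midranks; no ties here).
rank(x): 11->6, 5->3, 2->1, 4->2, 8->4, 10->5
rank(y): 6->6, 1->1, 3->3, 2->2, 4->4, 5->5
Step 2: d_i = R_x(i) - R_y(i); compute d_i^2.
  (6-6)^2=0, (3-1)^2=4, (1-3)^2=4, (2-2)^2=0, (4-4)^2=0, (5-5)^2=0
sum(d^2) = 8.
Step 3: rho = 1 - 6*8 / (6*(6^2 - 1)) = 1 - 48/210 = 0.771429.
Step 4: Under H0, t = rho * sqrt((n-2)/(1-rho^2)) = 2.4247 ~ t(4).
Step 5: Two-sided p-value from the t-distribution with 4 df = 0.072397.
Step 6: alpha = 0.1. reject H0.

rho = 0.7714, p = 0.072397, reject H0 at alpha = 0.1.


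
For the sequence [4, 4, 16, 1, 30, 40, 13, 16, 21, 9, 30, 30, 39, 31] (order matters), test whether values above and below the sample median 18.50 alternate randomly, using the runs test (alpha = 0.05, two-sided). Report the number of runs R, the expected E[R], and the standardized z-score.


Step 1: Compute median = 18.50; label A = above, B = below.
Labels in order: BBBBAABBABAAAA  (n_A = 7, n_B = 7)
Step 2: Count runs R = 6.
Step 3: Under H0 (random ordering), E[R] = 2*n_A*n_B/(n_A+n_B) + 1 = 2*7*7/14 + 1 = 8.0000.
        Var[R] = 2*n_A*n_B*(2*n_A*n_B - n_A - n_B) / ((n_A+n_B)^2 * (n_A+n_B-1)) = 8232/2548 = 3.2308.
        SD[R] = 1.7974.
Step 4: Continuity-corrected z = (R + 0.5 - E[R]) / SD[R] = (6 + 0.5 - 8.0000) / 1.7974 = -0.8345.
Step 5: Two-sided p-value via normal approximation = 2*(1 - Phi(|z|)) = 0.403986.
Step 6: alpha = 0.05. fail to reject H0.

R = 6, z = -0.8345, p = 0.403986, fail to reject H0.


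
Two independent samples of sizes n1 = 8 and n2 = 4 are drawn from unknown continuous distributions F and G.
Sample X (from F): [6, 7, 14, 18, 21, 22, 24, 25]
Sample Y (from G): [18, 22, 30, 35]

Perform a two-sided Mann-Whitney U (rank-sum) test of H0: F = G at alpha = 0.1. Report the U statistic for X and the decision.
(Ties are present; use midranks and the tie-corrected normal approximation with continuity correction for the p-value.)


Step 1: Combine and sort all 12 observations; assign midranks.
sorted (value, group): (6,X), (7,X), (14,X), (18,X), (18,Y), (21,X), (22,X), (22,Y), (24,X), (25,X), (30,Y), (35,Y)
ranks: 6->1, 7->2, 14->3, 18->4.5, 18->4.5, 21->6, 22->7.5, 22->7.5, 24->9, 25->10, 30->11, 35->12
Step 2: Rank sum for X: R1 = 1 + 2 + 3 + 4.5 + 6 + 7.5 + 9 + 10 = 43.
Step 3: U_X = R1 - n1(n1+1)/2 = 43 - 8*9/2 = 43 - 36 = 7.
       U_Y = n1*n2 - U_X = 32 - 7 = 25.
Step 4: Ties are present, so use the tie-corrected normal approximation (with continuity correction) for the p-value.
Step 5: p-value = 0.147414; compare to alpha = 0.1. fail to reject H0.

U_X = 7, p = 0.147414, fail to reject H0 at alpha = 0.1.


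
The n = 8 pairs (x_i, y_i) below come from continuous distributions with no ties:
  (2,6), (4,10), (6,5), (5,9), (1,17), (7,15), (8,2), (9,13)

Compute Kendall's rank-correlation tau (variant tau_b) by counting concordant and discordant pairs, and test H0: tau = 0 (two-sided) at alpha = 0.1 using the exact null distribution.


Step 1: Enumerate the 28 unordered pairs (i,j) with i<j and classify each by sign(x_j-x_i) * sign(y_j-y_i).
  (1,2):dx=+2,dy=+4->C; (1,3):dx=+4,dy=-1->D; (1,4):dx=+3,dy=+3->C; (1,5):dx=-1,dy=+11->D
  (1,6):dx=+5,dy=+9->C; (1,7):dx=+6,dy=-4->D; (1,8):dx=+7,dy=+7->C; (2,3):dx=+2,dy=-5->D
  (2,4):dx=+1,dy=-1->D; (2,5):dx=-3,dy=+7->D; (2,6):dx=+3,dy=+5->C; (2,7):dx=+4,dy=-8->D
  (2,8):dx=+5,dy=+3->C; (3,4):dx=-1,dy=+4->D; (3,5):dx=-5,dy=+12->D; (3,6):dx=+1,dy=+10->C
  (3,7):dx=+2,dy=-3->D; (3,8):dx=+3,dy=+8->C; (4,5):dx=-4,dy=+8->D; (4,6):dx=+2,dy=+6->C
  (4,7):dx=+3,dy=-7->D; (4,8):dx=+4,dy=+4->C; (5,6):dx=+6,dy=-2->D; (5,7):dx=+7,dy=-15->D
  (5,8):dx=+8,dy=-4->D; (6,7):dx=+1,dy=-13->D; (6,8):dx=+2,dy=-2->D; (7,8):dx=+1,dy=+11->C
Step 2: C = 11, D = 17, total pairs = 28.
Step 3: tau = (C - D)/(n(n-1)/2) = (11 - 17)/28 = -0.214286.
Step 4: Exact two-sided p-value (enumerate n! = 40320 permutations of y under H0): p = 0.548413.
Step 5: alpha = 0.1. fail to reject H0.

tau_b = -0.2143 (C=11, D=17), p = 0.548413, fail to reject H0.


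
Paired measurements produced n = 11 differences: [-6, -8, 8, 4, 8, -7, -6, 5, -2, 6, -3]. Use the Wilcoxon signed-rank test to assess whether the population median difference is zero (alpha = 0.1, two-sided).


Step 1: Drop any zero differences (none here) and take |d_i|.
|d| = [6, 8, 8, 4, 8, 7, 6, 5, 2, 6, 3]
Step 2: Midrank |d_i| (ties get averaged ranks).
ranks: |6|->6, |8|->10, |8|->10, |4|->3, |8|->10, |7|->8, |6|->6, |5|->4, |2|->1, |6|->6, |3|->2
Step 3: Attach original signs; sum ranks with positive sign and with negative sign.
W+ = 10 + 3 + 10 + 4 + 6 = 33
W- = 6 + 10 + 8 + 6 + 1 + 2 = 33
(Check: W+ + W- = 66 should equal n(n+1)/2 = 66.)
Step 4: Test statistic W = min(W+, W-) = 33.
Step 5: Ties in |d|, so use the tie-corrected normal approximation.
        E[W] = n(n+1)/4 = 11*12/4 = 33.
        Tie groups: |d|=6 (t=3), |d|=8 (t=3); sum(t^3 - t) = 48.
        Var[W] = n(n+1)(2n+1)/24 - sum(t^3-t)/48 = 3036/24 - 48/48 = 125.5.
        z = (W - E[W]) / sqrt(Var[W]) = (33 - 33) / 11.2027 = 0.0000.
        Two-sided p = 2*Phi(z) = 1.000000.
Step 6: alpha = 0.1. fail to reject H0.

W+ = 33, W- = 33, W = min = 33, p = 1.000000, fail to reject H0.


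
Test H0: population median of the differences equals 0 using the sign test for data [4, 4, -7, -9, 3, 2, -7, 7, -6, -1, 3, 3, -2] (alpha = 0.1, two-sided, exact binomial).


Step 1: Discard zero differences. Original n = 13; n_eff = number of nonzero differences = 13.
Nonzero differences (with sign): +4, +4, -7, -9, +3, +2, -7, +7, -6, -1, +3, +3, -2
Step 2: Count signs: positive = 7, negative = 6.
Step 3: Under H0: P(positive) = 0.5, so the number of positives S ~ Bin(13, 0.5).
Step 4: Two-sided exact p-value = sum of Bin(13,0.5) probabilities at or below the observed probability = 1.000000.
Step 5: alpha = 0.1. fail to reject H0.

n_eff = 13, pos = 7, neg = 6, p = 1.000000, fail to reject H0.


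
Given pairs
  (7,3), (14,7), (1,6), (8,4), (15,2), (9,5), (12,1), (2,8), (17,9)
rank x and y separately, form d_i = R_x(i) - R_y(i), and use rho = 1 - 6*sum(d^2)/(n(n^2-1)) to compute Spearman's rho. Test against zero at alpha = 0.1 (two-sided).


Step 1: Rank x and y separately (midranks; no ties here).
rank(x): 7->3, 14->7, 1->1, 8->4, 15->8, 9->5, 12->6, 2->2, 17->9
rank(y): 3->3, 7->7, 6->6, 4->4, 2->2, 5->5, 1->1, 8->8, 9->9
Step 2: d_i = R_x(i) - R_y(i); compute d_i^2.
  (3-3)^2=0, (7-7)^2=0, (1-6)^2=25, (4-4)^2=0, (8-2)^2=36, (5-5)^2=0, (6-1)^2=25, (2-8)^2=36, (9-9)^2=0
sum(d^2) = 122.
Step 3: rho = 1 - 6*122 / (9*(9^2 - 1)) = 1 - 732/720 = -0.016667.
Step 4: Under H0, t = rho * sqrt((n-2)/(1-rho^2)) = -0.0441 ~ t(7).
Step 5: Two-sided p-value from the t-distribution with 7 df = 0.966055.
Step 6: alpha = 0.1. fail to reject H0.

rho = -0.0167, p = 0.966055, fail to reject H0 at alpha = 0.1.


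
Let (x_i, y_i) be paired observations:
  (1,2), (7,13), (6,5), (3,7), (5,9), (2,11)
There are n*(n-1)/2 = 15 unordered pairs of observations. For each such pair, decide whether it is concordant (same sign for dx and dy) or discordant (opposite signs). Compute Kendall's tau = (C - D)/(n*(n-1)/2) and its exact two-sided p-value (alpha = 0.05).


Step 1: Enumerate the 15 unordered pairs (i,j) with i<j and classify each by sign(x_j-x_i) * sign(y_j-y_i).
  (1,2):dx=+6,dy=+11->C; (1,3):dx=+5,dy=+3->C; (1,4):dx=+2,dy=+5->C; (1,5):dx=+4,dy=+7->C
  (1,6):dx=+1,dy=+9->C; (2,3):dx=-1,dy=-8->C; (2,4):dx=-4,dy=-6->C; (2,5):dx=-2,dy=-4->C
  (2,6):dx=-5,dy=-2->C; (3,4):dx=-3,dy=+2->D; (3,5):dx=-1,dy=+4->D; (3,6):dx=-4,dy=+6->D
  (4,5):dx=+2,dy=+2->C; (4,6):dx=-1,dy=+4->D; (5,6):dx=-3,dy=+2->D
Step 2: C = 10, D = 5, total pairs = 15.
Step 3: tau = (C - D)/(n(n-1)/2) = (10 - 5)/15 = 0.333333.
Step 4: Exact two-sided p-value (enumerate n! = 720 permutations of y under H0): p = 0.469444.
Step 5: alpha = 0.05. fail to reject H0.

tau_b = 0.3333 (C=10, D=5), p = 0.469444, fail to reject H0.


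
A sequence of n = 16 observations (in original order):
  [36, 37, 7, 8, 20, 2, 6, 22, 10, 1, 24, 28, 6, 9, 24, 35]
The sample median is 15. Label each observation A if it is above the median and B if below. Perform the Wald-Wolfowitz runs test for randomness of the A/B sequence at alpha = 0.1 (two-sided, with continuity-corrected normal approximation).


Step 1: Compute median = 15; label A = above, B = below.
Labels in order: AABBABBABBAABBAA  (n_A = 8, n_B = 8)
Step 2: Count runs R = 9.
Step 3: Under H0 (random ordering), E[R] = 2*n_A*n_B/(n_A+n_B) + 1 = 2*8*8/16 + 1 = 9.0000.
        Var[R] = 2*n_A*n_B*(2*n_A*n_B - n_A - n_B) / ((n_A+n_B)^2 * (n_A+n_B-1)) = 14336/3840 = 3.7333.
        SD[R] = 1.9322.
Step 4: R = E[R], so z = 0 with no continuity correction.
Step 5: Two-sided p-value via normal approximation = 2*(1 - Phi(|z|)) = 1.000000.
Step 6: alpha = 0.1. fail to reject H0.

R = 9, z = 0.0000, p = 1.000000, fail to reject H0.


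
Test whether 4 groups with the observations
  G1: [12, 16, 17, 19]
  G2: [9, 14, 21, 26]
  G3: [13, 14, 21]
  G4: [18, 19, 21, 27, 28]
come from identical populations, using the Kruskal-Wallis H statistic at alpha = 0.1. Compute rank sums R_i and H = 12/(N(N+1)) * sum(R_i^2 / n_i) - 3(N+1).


Step 1: Combine all N = 16 observations and assign midranks.
sorted (value, group, rank): (9,G2,1), (12,G1,2), (13,G3,3), (14,G2,4.5), (14,G3,4.5), (16,G1,6), (17,G1,7), (18,G4,8), (19,G1,9.5), (19,G4,9.5), (21,G2,12), (21,G3,12), (21,G4,12), (26,G2,14), (27,G4,15), (28,G4,16)
Step 2: Sum ranks within each group.
R_1 = 24.5 (n_1 = 4)
R_2 = 31.5 (n_2 = 4)
R_3 = 19.5 (n_3 = 3)
R_4 = 60.5 (n_4 = 5)
Step 3: H = 12/(N(N+1)) * sum(R_i^2/n_i) - 3(N+1)
     = 12/(16*17) * (24.5^2/4 + 31.5^2/4 + 19.5^2/3 + 60.5^2/5) - 3*17
     = 0.044118 * 1256.92 - 51
     = 4.452574.
Step 4: Ties present; correction factor C = 1 - 36/(16^3 - 16) = 0.991176. Corrected H = 4.452574 / 0.991176 = 4.492211.
Step 5: Under H0, H ~ chi^2(3); p-value = 0.212986.
Step 6: alpha = 0.1. fail to reject H0.

H = 4.4922, df = 3, p = 0.212986, fail to reject H0.


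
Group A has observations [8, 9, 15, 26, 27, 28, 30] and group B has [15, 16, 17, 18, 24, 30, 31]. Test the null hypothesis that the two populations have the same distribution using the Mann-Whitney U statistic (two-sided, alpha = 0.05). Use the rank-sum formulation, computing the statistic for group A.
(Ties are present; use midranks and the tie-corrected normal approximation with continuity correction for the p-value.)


Step 1: Combine and sort all 14 observations; assign midranks.
sorted (value, group): (8,X), (9,X), (15,X), (15,Y), (16,Y), (17,Y), (18,Y), (24,Y), (26,X), (27,X), (28,X), (30,X), (30,Y), (31,Y)
ranks: 8->1, 9->2, 15->3.5, 15->3.5, 16->5, 17->6, 18->7, 24->8, 26->9, 27->10, 28->11, 30->12.5, 30->12.5, 31->14
Step 2: Rank sum for X: R1 = 1 + 2 + 3.5 + 9 + 10 + 11 + 12.5 = 49.
Step 3: U_X = R1 - n1(n1+1)/2 = 49 - 7*8/2 = 49 - 28 = 21.
       U_Y = n1*n2 - U_X = 49 - 21 = 28.
Step 4: Ties are present, so use the tie-corrected normal approximation (with continuity correction) for the p-value.
Step 5: p-value = 0.700852; compare to alpha = 0.05. fail to reject H0.

U_X = 21, p = 0.700852, fail to reject H0 at alpha = 0.05.


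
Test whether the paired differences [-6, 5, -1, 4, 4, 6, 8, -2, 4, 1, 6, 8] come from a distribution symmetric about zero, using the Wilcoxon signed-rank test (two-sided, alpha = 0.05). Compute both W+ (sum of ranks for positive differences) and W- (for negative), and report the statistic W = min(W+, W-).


Step 1: Drop any zero differences (none here) and take |d_i|.
|d| = [6, 5, 1, 4, 4, 6, 8, 2, 4, 1, 6, 8]
Step 2: Midrank |d_i| (ties get averaged ranks).
ranks: |6|->9, |5|->7, |1|->1.5, |4|->5, |4|->5, |6|->9, |8|->11.5, |2|->3, |4|->5, |1|->1.5, |6|->9, |8|->11.5
Step 3: Attach original signs; sum ranks with positive sign and with negative sign.
W+ = 7 + 5 + 5 + 9 + 11.5 + 5 + 1.5 + 9 + 11.5 = 64.5
W- = 9 + 1.5 + 3 = 13.5
(Check: W+ + W- = 78 should equal n(n+1)/2 = 78.)
Step 4: Test statistic W = min(W+, W-) = 13.5.
Step 5: Ties in |d|, so use the tie-corrected normal approximation.
        E[W] = n(n+1)/4 = 12*13/4 = 39.
        Tie groups: |d|=1 (t=2), |d|=4 (t=3), |d|=6 (t=3), |d|=8 (t=2); sum(t^3 - t) = 60.
        Var[W] = n(n+1)(2n+1)/24 - sum(t^3-t)/48 = 3900/24 - 60/48 = 161.25.
        z = (W - E[W]) / sqrt(Var[W]) = (13.5 - 39) / 12.6984 = -2.0081.
        Two-sided p = 2*Phi(z) = 0.044630.
Step 6: alpha = 0.05. reject H0.

W+ = 64.5, W- = 13.5, W = min = 13.5, p = 0.044630, reject H0.


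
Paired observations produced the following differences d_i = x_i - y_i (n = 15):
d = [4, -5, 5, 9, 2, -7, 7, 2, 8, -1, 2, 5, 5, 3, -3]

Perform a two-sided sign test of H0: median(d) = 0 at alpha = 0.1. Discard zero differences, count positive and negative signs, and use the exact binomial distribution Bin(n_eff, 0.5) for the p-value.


Step 1: Discard zero differences. Original n = 15; n_eff = number of nonzero differences = 15.
Nonzero differences (with sign): +4, -5, +5, +9, +2, -7, +7, +2, +8, -1, +2, +5, +5, +3, -3
Step 2: Count signs: positive = 11, negative = 4.
Step 3: Under H0: P(positive) = 0.5, so the number of positives S ~ Bin(15, 0.5).
Step 4: Two-sided exact p-value = sum of Bin(15,0.5) probabilities at or below the observed probability = 0.118469.
Step 5: alpha = 0.1. fail to reject H0.

n_eff = 15, pos = 11, neg = 4, p = 0.118469, fail to reject H0.


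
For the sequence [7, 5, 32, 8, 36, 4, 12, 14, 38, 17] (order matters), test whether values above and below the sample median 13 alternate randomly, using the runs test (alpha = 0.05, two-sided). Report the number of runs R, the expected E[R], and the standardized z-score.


Step 1: Compute median = 13; label A = above, B = below.
Labels in order: BBABABBAAA  (n_A = 5, n_B = 5)
Step 2: Count runs R = 6.
Step 3: Under H0 (random ordering), E[R] = 2*n_A*n_B/(n_A+n_B) + 1 = 2*5*5/10 + 1 = 6.0000.
        Var[R] = 2*n_A*n_B*(2*n_A*n_B - n_A - n_B) / ((n_A+n_B)^2 * (n_A+n_B-1)) = 2000/900 = 2.2222.
        SD[R] = 1.4907.
Step 4: R = E[R], so z = 0 with no continuity correction.
Step 5: Two-sided p-value via normal approximation = 2*(1 - Phi(|z|)) = 1.000000.
Step 6: alpha = 0.05. fail to reject H0.

R = 6, z = 0.0000, p = 1.000000, fail to reject H0.


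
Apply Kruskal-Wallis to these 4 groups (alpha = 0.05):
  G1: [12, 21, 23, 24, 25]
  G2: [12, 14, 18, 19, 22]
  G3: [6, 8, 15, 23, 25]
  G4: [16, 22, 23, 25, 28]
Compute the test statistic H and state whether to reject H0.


Step 1: Combine all N = 20 observations and assign midranks.
sorted (value, group, rank): (6,G3,1), (8,G3,2), (12,G1,3.5), (12,G2,3.5), (14,G2,5), (15,G3,6), (16,G4,7), (18,G2,8), (19,G2,9), (21,G1,10), (22,G2,11.5), (22,G4,11.5), (23,G1,14), (23,G3,14), (23,G4,14), (24,G1,16), (25,G1,18), (25,G3,18), (25,G4,18), (28,G4,20)
Step 2: Sum ranks within each group.
R_1 = 61.5 (n_1 = 5)
R_2 = 37 (n_2 = 5)
R_3 = 41 (n_3 = 5)
R_4 = 70.5 (n_4 = 5)
Step 3: H = 12/(N(N+1)) * sum(R_i^2/n_i) - 3(N+1)
     = 12/(20*21) * (61.5^2/5 + 37^2/5 + 41^2/5 + 70.5^2/5) - 3*21
     = 0.028571 * 2360.5 - 63
     = 4.442857.
Step 4: Ties present; correction factor C = 1 - 60/(20^3 - 20) = 0.992481. Corrected H = 4.442857 / 0.992481 = 4.476515.
Step 5: Under H0, H ~ chi^2(3); p-value = 0.214395.
Step 6: alpha = 0.05. fail to reject H0.

H = 4.4765, df = 3, p = 0.214395, fail to reject H0.


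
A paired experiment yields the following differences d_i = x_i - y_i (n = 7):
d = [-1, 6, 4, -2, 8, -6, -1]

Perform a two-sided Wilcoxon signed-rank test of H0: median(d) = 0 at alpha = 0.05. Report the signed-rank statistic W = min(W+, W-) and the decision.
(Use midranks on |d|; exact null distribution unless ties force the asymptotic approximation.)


Step 1: Drop any zero differences (none here) and take |d_i|.
|d| = [1, 6, 4, 2, 8, 6, 1]
Step 2: Midrank |d_i| (ties get averaged ranks).
ranks: |1|->1.5, |6|->5.5, |4|->4, |2|->3, |8|->7, |6|->5.5, |1|->1.5
Step 3: Attach original signs; sum ranks with positive sign and with negative sign.
W+ = 5.5 + 4 + 7 = 16.5
W- = 1.5 + 3 + 5.5 + 1.5 = 11.5
(Check: W+ + W- = 28 should equal n(n+1)/2 = 28.)
Step 4: Test statistic W = min(W+, W-) = 11.5.
Step 5: Ties in |d|, so use the tie-corrected normal approximation.
        E[W] = n(n+1)/4 = 7*8/4 = 14.
        Tie groups: |d|=1 (t=2), |d|=6 (t=2); sum(t^3 - t) = 12.
        Var[W] = n(n+1)(2n+1)/24 - sum(t^3-t)/48 = 840/24 - 12/48 = 34.75.
        z = (W - E[W]) / sqrt(Var[W]) = (11.5 - 14) / 5.8949 = -0.4241.
        Two-sided p = 2*Phi(z) = 0.671497.
Step 6: alpha = 0.05. fail to reject H0.

W+ = 16.5, W- = 11.5, W = min = 11.5, p = 0.671497, fail to reject H0.


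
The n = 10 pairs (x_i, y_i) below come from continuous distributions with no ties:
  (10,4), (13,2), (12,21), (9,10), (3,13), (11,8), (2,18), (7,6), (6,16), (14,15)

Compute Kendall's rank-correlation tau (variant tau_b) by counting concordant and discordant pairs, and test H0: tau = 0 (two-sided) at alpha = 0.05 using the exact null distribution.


Step 1: Enumerate the 45 unordered pairs (i,j) with i<j and classify each by sign(x_j-x_i) * sign(y_j-y_i).
  (1,2):dx=+3,dy=-2->D; (1,3):dx=+2,dy=+17->C; (1,4):dx=-1,dy=+6->D; (1,5):dx=-7,dy=+9->D
  (1,6):dx=+1,dy=+4->C; (1,7):dx=-8,dy=+14->D; (1,8):dx=-3,dy=+2->D; (1,9):dx=-4,dy=+12->D
  (1,10):dx=+4,dy=+11->C; (2,3):dx=-1,dy=+19->D; (2,4):dx=-4,dy=+8->D; (2,5):dx=-10,dy=+11->D
  (2,6):dx=-2,dy=+6->D; (2,7):dx=-11,dy=+16->D; (2,8):dx=-6,dy=+4->D; (2,9):dx=-7,dy=+14->D
  (2,10):dx=+1,dy=+13->C; (3,4):dx=-3,dy=-11->C; (3,5):dx=-9,dy=-8->C; (3,6):dx=-1,dy=-13->C
  (3,7):dx=-10,dy=-3->C; (3,8):dx=-5,dy=-15->C; (3,9):dx=-6,dy=-5->C; (3,10):dx=+2,dy=-6->D
  (4,5):dx=-6,dy=+3->D; (4,6):dx=+2,dy=-2->D; (4,7):dx=-7,dy=+8->D; (4,8):dx=-2,dy=-4->C
  (4,9):dx=-3,dy=+6->D; (4,10):dx=+5,dy=+5->C; (5,6):dx=+8,dy=-5->D; (5,7):dx=-1,dy=+5->D
  (5,8):dx=+4,dy=-7->D; (5,9):dx=+3,dy=+3->C; (5,10):dx=+11,dy=+2->C; (6,7):dx=-9,dy=+10->D
  (6,8):dx=-4,dy=-2->C; (6,9):dx=-5,dy=+8->D; (6,10):dx=+3,dy=+7->C; (7,8):dx=+5,dy=-12->D
  (7,9):dx=+4,dy=-2->D; (7,10):dx=+12,dy=-3->D; (8,9):dx=-1,dy=+10->D; (8,10):dx=+7,dy=+9->C
  (9,10):dx=+8,dy=-1->D
Step 2: C = 17, D = 28, total pairs = 45.
Step 3: tau = (C - D)/(n(n-1)/2) = (17 - 28)/45 = -0.244444.
Step 4: Exact two-sided p-value (enumerate n! = 3628800 permutations of y under H0): p = 0.380720.
Step 5: alpha = 0.05. fail to reject H0.

tau_b = -0.2444 (C=17, D=28), p = 0.380720, fail to reject H0.


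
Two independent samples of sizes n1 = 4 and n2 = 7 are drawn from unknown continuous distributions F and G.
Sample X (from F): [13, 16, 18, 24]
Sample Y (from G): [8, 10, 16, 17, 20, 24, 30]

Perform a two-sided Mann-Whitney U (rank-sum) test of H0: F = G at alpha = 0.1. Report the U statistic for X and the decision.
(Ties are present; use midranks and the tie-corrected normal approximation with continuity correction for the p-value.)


Step 1: Combine and sort all 11 observations; assign midranks.
sorted (value, group): (8,Y), (10,Y), (13,X), (16,X), (16,Y), (17,Y), (18,X), (20,Y), (24,X), (24,Y), (30,Y)
ranks: 8->1, 10->2, 13->3, 16->4.5, 16->4.5, 17->6, 18->7, 20->8, 24->9.5, 24->9.5, 30->11
Step 2: Rank sum for X: R1 = 3 + 4.5 + 7 + 9.5 = 24.
Step 3: U_X = R1 - n1(n1+1)/2 = 24 - 4*5/2 = 24 - 10 = 14.
       U_Y = n1*n2 - U_X = 28 - 14 = 14.
Step 4: Ties are present, so use the tie-corrected normal approximation (with continuity correction) for the p-value.
Step 5: p-value = 1.000000; compare to alpha = 0.1. fail to reject H0.

U_X = 14, p = 1.000000, fail to reject H0 at alpha = 0.1.


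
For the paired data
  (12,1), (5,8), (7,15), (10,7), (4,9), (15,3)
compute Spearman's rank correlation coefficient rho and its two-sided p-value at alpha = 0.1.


Step 1: Rank x and y separately (midranks; no ties here).
rank(x): 12->5, 5->2, 7->3, 10->4, 4->1, 15->6
rank(y): 1->1, 8->4, 15->6, 7->3, 9->5, 3->2
Step 2: d_i = R_x(i) - R_y(i); compute d_i^2.
  (5-1)^2=16, (2-4)^2=4, (3-6)^2=9, (4-3)^2=1, (1-5)^2=16, (6-2)^2=16
sum(d^2) = 62.
Step 3: rho = 1 - 6*62 / (6*(6^2 - 1)) = 1 - 372/210 = -0.771429.
Step 4: Under H0, t = rho * sqrt((n-2)/(1-rho^2)) = -2.4247 ~ t(4).
Step 5: Two-sided p-value from the t-distribution with 4 df = 0.072397.
Step 6: alpha = 0.1. reject H0.

rho = -0.7714, p = 0.072397, reject H0 at alpha = 0.1.


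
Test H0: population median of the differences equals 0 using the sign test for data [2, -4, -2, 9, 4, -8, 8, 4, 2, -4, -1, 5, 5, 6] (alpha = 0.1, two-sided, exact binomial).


Step 1: Discard zero differences. Original n = 14; n_eff = number of nonzero differences = 14.
Nonzero differences (with sign): +2, -4, -2, +9, +4, -8, +8, +4, +2, -4, -1, +5, +5, +6
Step 2: Count signs: positive = 9, negative = 5.
Step 3: Under H0: P(positive) = 0.5, so the number of positives S ~ Bin(14, 0.5).
Step 4: Two-sided exact p-value = sum of Bin(14,0.5) probabilities at or below the observed probability = 0.423950.
Step 5: alpha = 0.1. fail to reject H0.

n_eff = 14, pos = 9, neg = 5, p = 0.423950, fail to reject H0.


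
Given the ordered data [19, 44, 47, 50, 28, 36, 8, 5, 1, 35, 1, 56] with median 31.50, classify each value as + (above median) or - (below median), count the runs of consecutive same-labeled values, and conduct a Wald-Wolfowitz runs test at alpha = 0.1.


Step 1: Compute median = 31.50; label A = above, B = below.
Labels in order: BAAABABBBABA  (n_A = 6, n_B = 6)
Step 2: Count runs R = 8.
Step 3: Under H0 (random ordering), E[R] = 2*n_A*n_B/(n_A+n_B) + 1 = 2*6*6/12 + 1 = 7.0000.
        Var[R] = 2*n_A*n_B*(2*n_A*n_B - n_A - n_B) / ((n_A+n_B)^2 * (n_A+n_B-1)) = 4320/1584 = 2.7273.
        SD[R] = 1.6514.
Step 4: Continuity-corrected z = (R - 0.5 - E[R]) / SD[R] = (8 - 0.5 - 7.0000) / 1.6514 = 0.3028.
Step 5: Two-sided p-value via normal approximation = 2*(1 - Phi(|z|)) = 0.762069.
Step 6: alpha = 0.1. fail to reject H0.

R = 8, z = 0.3028, p = 0.762069, fail to reject H0.


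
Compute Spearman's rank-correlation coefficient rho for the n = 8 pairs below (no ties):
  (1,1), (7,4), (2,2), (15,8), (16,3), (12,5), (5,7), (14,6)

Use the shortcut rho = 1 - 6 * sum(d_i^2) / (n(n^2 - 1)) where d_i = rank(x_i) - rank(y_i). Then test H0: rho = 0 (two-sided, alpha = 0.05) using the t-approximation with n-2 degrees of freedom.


Step 1: Rank x and y separately (midranks; no ties here).
rank(x): 1->1, 7->4, 2->2, 15->7, 16->8, 12->5, 5->3, 14->6
rank(y): 1->1, 4->4, 2->2, 8->8, 3->3, 5->5, 7->7, 6->6
Step 2: d_i = R_x(i) - R_y(i); compute d_i^2.
  (1-1)^2=0, (4-4)^2=0, (2-2)^2=0, (7-8)^2=1, (8-3)^2=25, (5-5)^2=0, (3-7)^2=16, (6-6)^2=0
sum(d^2) = 42.
Step 3: rho = 1 - 6*42 / (8*(8^2 - 1)) = 1 - 252/504 = 0.500000.
Step 4: Under H0, t = rho * sqrt((n-2)/(1-rho^2)) = 1.4142 ~ t(6).
Step 5: Two-sided p-value from the t-distribution with 6 df = 0.207031.
Step 6: alpha = 0.05. fail to reject H0.

rho = 0.5000, p = 0.207031, fail to reject H0 at alpha = 0.05.


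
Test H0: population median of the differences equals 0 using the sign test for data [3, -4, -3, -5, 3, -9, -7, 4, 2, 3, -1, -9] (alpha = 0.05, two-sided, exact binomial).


Step 1: Discard zero differences. Original n = 12; n_eff = number of nonzero differences = 12.
Nonzero differences (with sign): +3, -4, -3, -5, +3, -9, -7, +4, +2, +3, -1, -9
Step 2: Count signs: positive = 5, negative = 7.
Step 3: Under H0: P(positive) = 0.5, so the number of positives S ~ Bin(12, 0.5).
Step 4: Two-sided exact p-value = sum of Bin(12,0.5) probabilities at or below the observed probability = 0.774414.
Step 5: alpha = 0.05. fail to reject H0.

n_eff = 12, pos = 5, neg = 7, p = 0.774414, fail to reject H0.


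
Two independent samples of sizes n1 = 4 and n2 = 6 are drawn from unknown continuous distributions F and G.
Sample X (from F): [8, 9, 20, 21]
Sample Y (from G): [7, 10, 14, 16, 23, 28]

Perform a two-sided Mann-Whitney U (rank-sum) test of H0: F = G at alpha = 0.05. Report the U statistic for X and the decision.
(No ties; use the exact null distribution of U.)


Step 1: Combine and sort all 10 observations; assign midranks.
sorted (value, group): (7,Y), (8,X), (9,X), (10,Y), (14,Y), (16,Y), (20,X), (21,X), (23,Y), (28,Y)
ranks: 7->1, 8->2, 9->3, 10->4, 14->5, 16->6, 20->7, 21->8, 23->9, 28->10
Step 2: Rank sum for X: R1 = 2 + 3 + 7 + 8 = 20.
Step 3: U_X = R1 - n1(n1+1)/2 = 20 - 4*5/2 = 20 - 10 = 10.
       U_Y = n1*n2 - U_X = 24 - 10 = 14.
Step 4: No ties, so the exact null distribution of U (based on enumerating the C(10,4) = 210 equally likely rank assignments) gives the two-sided p-value.
Step 5: p-value = 0.761905; compare to alpha = 0.05. fail to reject H0.

U_X = 10, p = 0.761905, fail to reject H0 at alpha = 0.05.


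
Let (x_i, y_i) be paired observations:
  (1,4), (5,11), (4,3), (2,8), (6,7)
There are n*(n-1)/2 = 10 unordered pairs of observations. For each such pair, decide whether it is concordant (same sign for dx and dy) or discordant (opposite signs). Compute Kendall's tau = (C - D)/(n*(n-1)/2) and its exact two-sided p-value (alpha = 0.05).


Step 1: Enumerate the 10 unordered pairs (i,j) with i<j and classify each by sign(x_j-x_i) * sign(y_j-y_i).
  (1,2):dx=+4,dy=+7->C; (1,3):dx=+3,dy=-1->D; (1,4):dx=+1,dy=+4->C; (1,5):dx=+5,dy=+3->C
  (2,3):dx=-1,dy=-8->C; (2,4):dx=-3,dy=-3->C; (2,5):dx=+1,dy=-4->D; (3,4):dx=-2,dy=+5->D
  (3,5):dx=+2,dy=+4->C; (4,5):dx=+4,dy=-1->D
Step 2: C = 6, D = 4, total pairs = 10.
Step 3: tau = (C - D)/(n(n-1)/2) = (6 - 4)/10 = 0.200000.
Step 4: Exact two-sided p-value (enumerate n! = 120 permutations of y under H0): p = 0.816667.
Step 5: alpha = 0.05. fail to reject H0.

tau_b = 0.2000 (C=6, D=4), p = 0.816667, fail to reject H0.


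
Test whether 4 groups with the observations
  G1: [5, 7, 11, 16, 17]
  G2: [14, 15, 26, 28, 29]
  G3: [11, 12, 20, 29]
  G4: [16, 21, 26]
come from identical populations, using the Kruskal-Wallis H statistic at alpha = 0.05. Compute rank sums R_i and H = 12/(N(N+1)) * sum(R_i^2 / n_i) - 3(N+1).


Step 1: Combine all N = 17 observations and assign midranks.
sorted (value, group, rank): (5,G1,1), (7,G1,2), (11,G1,3.5), (11,G3,3.5), (12,G3,5), (14,G2,6), (15,G2,7), (16,G1,8.5), (16,G4,8.5), (17,G1,10), (20,G3,11), (21,G4,12), (26,G2,13.5), (26,G4,13.5), (28,G2,15), (29,G2,16.5), (29,G3,16.5)
Step 2: Sum ranks within each group.
R_1 = 25 (n_1 = 5)
R_2 = 58 (n_2 = 5)
R_3 = 36 (n_3 = 4)
R_4 = 34 (n_4 = 3)
Step 3: H = 12/(N(N+1)) * sum(R_i^2/n_i) - 3(N+1)
     = 12/(17*18) * (25^2/5 + 58^2/5 + 36^2/4 + 34^2/3) - 3*18
     = 0.039216 * 1507.13 - 54
     = 5.103268.
Step 4: Ties present; correction factor C = 1 - 24/(17^3 - 17) = 0.995098. Corrected H = 5.103268 / 0.995098 = 5.128407.
Step 5: Under H0, H ~ chi^2(3); p-value = 0.162632.
Step 6: alpha = 0.05. fail to reject H0.

H = 5.1284, df = 3, p = 0.162632, fail to reject H0.


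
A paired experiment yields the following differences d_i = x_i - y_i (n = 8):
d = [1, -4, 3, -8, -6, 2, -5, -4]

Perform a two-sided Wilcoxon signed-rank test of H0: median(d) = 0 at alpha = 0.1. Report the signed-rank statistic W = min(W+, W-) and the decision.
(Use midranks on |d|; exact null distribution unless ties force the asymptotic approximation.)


Step 1: Drop any zero differences (none here) and take |d_i|.
|d| = [1, 4, 3, 8, 6, 2, 5, 4]
Step 2: Midrank |d_i| (ties get averaged ranks).
ranks: |1|->1, |4|->4.5, |3|->3, |8|->8, |6|->7, |2|->2, |5|->6, |4|->4.5
Step 3: Attach original signs; sum ranks with positive sign and with negative sign.
W+ = 1 + 3 + 2 = 6
W- = 4.5 + 8 + 7 + 6 + 4.5 = 30
(Check: W+ + W- = 36 should equal n(n+1)/2 = 36.)
Step 4: Test statistic W = min(W+, W-) = 6.
Step 5: Ties in |d|, so use the tie-corrected normal approximation.
        E[W] = n(n+1)/4 = 8*9/4 = 18.
        Tie groups: |d|=4 (t=2); sum(t^3 - t) = 6.
        Var[W] = n(n+1)(2n+1)/24 - sum(t^3-t)/48 = 1224/24 - 6/48 = 50.875.
        z = (W - E[W]) / sqrt(Var[W]) = (6 - 18) / 7.1327 = -1.6824.
        Two-sided p = 2*Phi(z) = 0.092491.
Step 6: alpha = 0.1. reject H0.

W+ = 6, W- = 30, W = min = 6, p = 0.092491, reject H0.


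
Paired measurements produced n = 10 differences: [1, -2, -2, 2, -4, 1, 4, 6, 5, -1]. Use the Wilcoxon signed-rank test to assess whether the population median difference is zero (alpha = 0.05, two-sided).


Step 1: Drop any zero differences (none here) and take |d_i|.
|d| = [1, 2, 2, 2, 4, 1, 4, 6, 5, 1]
Step 2: Midrank |d_i| (ties get averaged ranks).
ranks: |1|->2, |2|->5, |2|->5, |2|->5, |4|->7.5, |1|->2, |4|->7.5, |6|->10, |5|->9, |1|->2
Step 3: Attach original signs; sum ranks with positive sign and with negative sign.
W+ = 2 + 5 + 2 + 7.5 + 10 + 9 = 35.5
W- = 5 + 5 + 7.5 + 2 = 19.5
(Check: W+ + W- = 55 should equal n(n+1)/2 = 55.)
Step 4: Test statistic W = min(W+, W-) = 19.5.
Step 5: Ties in |d|, so use the tie-corrected normal approximation.
        E[W] = n(n+1)/4 = 10*11/4 = 27.5.
        Tie groups: |d|=1 (t=3), |d|=2 (t=3), |d|=4 (t=2); sum(t^3 - t) = 54.
        Var[W] = n(n+1)(2n+1)/24 - sum(t^3-t)/48 = 2310/24 - 54/48 = 95.125.
        z = (W - E[W]) / sqrt(Var[W]) = (19.5 - 27.5) / 9.7532 = -0.8202.
        Two-sided p = 2*Phi(z) = 0.412077.
Step 6: alpha = 0.05. fail to reject H0.

W+ = 35.5, W- = 19.5, W = min = 19.5, p = 0.412077, fail to reject H0.


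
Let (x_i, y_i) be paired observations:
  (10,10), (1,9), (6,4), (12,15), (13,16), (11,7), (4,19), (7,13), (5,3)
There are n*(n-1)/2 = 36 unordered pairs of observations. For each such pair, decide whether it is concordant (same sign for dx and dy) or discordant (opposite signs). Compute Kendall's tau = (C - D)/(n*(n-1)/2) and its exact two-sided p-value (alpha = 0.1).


Step 1: Enumerate the 36 unordered pairs (i,j) with i<j and classify each by sign(x_j-x_i) * sign(y_j-y_i).
  (1,2):dx=-9,dy=-1->C; (1,3):dx=-4,dy=-6->C; (1,4):dx=+2,dy=+5->C; (1,5):dx=+3,dy=+6->C
  (1,6):dx=+1,dy=-3->D; (1,7):dx=-6,dy=+9->D; (1,8):dx=-3,dy=+3->D; (1,9):dx=-5,dy=-7->C
  (2,3):dx=+5,dy=-5->D; (2,4):dx=+11,dy=+6->C; (2,5):dx=+12,dy=+7->C; (2,6):dx=+10,dy=-2->D
  (2,7):dx=+3,dy=+10->C; (2,8):dx=+6,dy=+4->C; (2,9):dx=+4,dy=-6->D; (3,4):dx=+6,dy=+11->C
  (3,5):dx=+7,dy=+12->C; (3,6):dx=+5,dy=+3->C; (3,7):dx=-2,dy=+15->D; (3,8):dx=+1,dy=+9->C
  (3,9):dx=-1,dy=-1->C; (4,5):dx=+1,dy=+1->C; (4,6):dx=-1,dy=-8->C; (4,7):dx=-8,dy=+4->D
  (4,8):dx=-5,dy=-2->C; (4,9):dx=-7,dy=-12->C; (5,6):dx=-2,dy=-9->C; (5,7):dx=-9,dy=+3->D
  (5,8):dx=-6,dy=-3->C; (5,9):dx=-8,dy=-13->C; (6,7):dx=-7,dy=+12->D; (6,8):dx=-4,dy=+6->D
  (6,9):dx=-6,dy=-4->C; (7,8):dx=+3,dy=-6->D; (7,9):dx=+1,dy=-16->D; (8,9):dx=-2,dy=-10->C
Step 2: C = 23, D = 13, total pairs = 36.
Step 3: tau = (C - D)/(n(n-1)/2) = (23 - 13)/36 = 0.277778.
Step 4: Exact two-sided p-value (enumerate n! = 362880 permutations of y under H0): p = 0.358488.
Step 5: alpha = 0.1. fail to reject H0.

tau_b = 0.2778 (C=23, D=13), p = 0.358488, fail to reject H0.


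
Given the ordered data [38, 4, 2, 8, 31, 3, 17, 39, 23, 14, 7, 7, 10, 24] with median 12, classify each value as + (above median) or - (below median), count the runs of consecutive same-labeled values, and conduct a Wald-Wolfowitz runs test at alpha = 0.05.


Step 1: Compute median = 12; label A = above, B = below.
Labels in order: ABBBABAAAABBBA  (n_A = 7, n_B = 7)
Step 2: Count runs R = 7.
Step 3: Under H0 (random ordering), E[R] = 2*n_A*n_B/(n_A+n_B) + 1 = 2*7*7/14 + 1 = 8.0000.
        Var[R] = 2*n_A*n_B*(2*n_A*n_B - n_A - n_B) / ((n_A+n_B)^2 * (n_A+n_B-1)) = 8232/2548 = 3.2308.
        SD[R] = 1.7974.
Step 4: Continuity-corrected z = (R + 0.5 - E[R]) / SD[R] = (7 + 0.5 - 8.0000) / 1.7974 = -0.2782.
Step 5: Two-sided p-value via normal approximation = 2*(1 - Phi(|z|)) = 0.780879.
Step 6: alpha = 0.05. fail to reject H0.

R = 7, z = -0.2782, p = 0.780879, fail to reject H0.


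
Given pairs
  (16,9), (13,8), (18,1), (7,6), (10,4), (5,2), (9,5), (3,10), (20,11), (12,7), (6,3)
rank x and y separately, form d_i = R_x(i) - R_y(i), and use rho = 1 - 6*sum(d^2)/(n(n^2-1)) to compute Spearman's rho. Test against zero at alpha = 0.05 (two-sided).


Step 1: Rank x and y separately (midranks; no ties here).
rank(x): 16->9, 13->8, 18->10, 7->4, 10->6, 5->2, 9->5, 3->1, 20->11, 12->7, 6->3
rank(y): 9->9, 8->8, 1->1, 6->6, 4->4, 2->2, 5->5, 10->10, 11->11, 7->7, 3->3
Step 2: d_i = R_x(i) - R_y(i); compute d_i^2.
  (9-9)^2=0, (8-8)^2=0, (10-1)^2=81, (4-6)^2=4, (6-4)^2=4, (2-2)^2=0, (5-5)^2=0, (1-10)^2=81, (11-11)^2=0, (7-7)^2=0, (3-3)^2=0
sum(d^2) = 170.
Step 3: rho = 1 - 6*170 / (11*(11^2 - 1)) = 1 - 1020/1320 = 0.227273.
Step 4: Under H0, t = rho * sqrt((n-2)/(1-rho^2)) = 0.7001 ~ t(9).
Step 5: Two-sided p-value from the t-distribution with 9 df = 0.501536.
Step 6: alpha = 0.05. fail to reject H0.

rho = 0.2273, p = 0.501536, fail to reject H0 at alpha = 0.05.


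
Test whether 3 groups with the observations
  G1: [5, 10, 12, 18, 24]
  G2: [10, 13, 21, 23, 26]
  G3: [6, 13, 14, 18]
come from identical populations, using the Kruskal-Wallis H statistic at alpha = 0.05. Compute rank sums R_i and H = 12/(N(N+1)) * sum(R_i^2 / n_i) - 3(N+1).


Step 1: Combine all N = 14 observations and assign midranks.
sorted (value, group, rank): (5,G1,1), (6,G3,2), (10,G1,3.5), (10,G2,3.5), (12,G1,5), (13,G2,6.5), (13,G3,6.5), (14,G3,8), (18,G1,9.5), (18,G3,9.5), (21,G2,11), (23,G2,12), (24,G1,13), (26,G2,14)
Step 2: Sum ranks within each group.
R_1 = 32 (n_1 = 5)
R_2 = 47 (n_2 = 5)
R_3 = 26 (n_3 = 4)
Step 3: H = 12/(N(N+1)) * sum(R_i^2/n_i) - 3(N+1)
     = 12/(14*15) * (32^2/5 + 47^2/5 + 26^2/4) - 3*15
     = 0.057143 * 815.6 - 45
     = 1.605714.
Step 4: Ties present; correction factor C = 1 - 18/(14^3 - 14) = 0.993407. Corrected H = 1.605714 / 0.993407 = 1.616372.
Step 5: Under H0, H ~ chi^2(2); p-value = 0.445666.
Step 6: alpha = 0.05. fail to reject H0.

H = 1.6164, df = 2, p = 0.445666, fail to reject H0.


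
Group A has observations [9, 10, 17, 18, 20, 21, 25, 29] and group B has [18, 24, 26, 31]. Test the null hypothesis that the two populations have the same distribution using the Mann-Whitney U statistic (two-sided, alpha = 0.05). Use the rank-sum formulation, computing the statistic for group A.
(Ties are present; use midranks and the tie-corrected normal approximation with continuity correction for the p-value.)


Step 1: Combine and sort all 12 observations; assign midranks.
sorted (value, group): (9,X), (10,X), (17,X), (18,X), (18,Y), (20,X), (21,X), (24,Y), (25,X), (26,Y), (29,X), (31,Y)
ranks: 9->1, 10->2, 17->3, 18->4.5, 18->4.5, 20->6, 21->7, 24->8, 25->9, 26->10, 29->11, 31->12
Step 2: Rank sum for X: R1 = 1 + 2 + 3 + 4.5 + 6 + 7 + 9 + 11 = 43.5.
Step 3: U_X = R1 - n1(n1+1)/2 = 43.5 - 8*9/2 = 43.5 - 36 = 7.5.
       U_Y = n1*n2 - U_X = 32 - 7.5 = 24.5.
Step 4: Ties are present, so use the tie-corrected normal approximation (with continuity correction) for the p-value.
Step 5: p-value = 0.173478; compare to alpha = 0.05. fail to reject H0.

U_X = 7.5, p = 0.173478, fail to reject H0 at alpha = 0.05.


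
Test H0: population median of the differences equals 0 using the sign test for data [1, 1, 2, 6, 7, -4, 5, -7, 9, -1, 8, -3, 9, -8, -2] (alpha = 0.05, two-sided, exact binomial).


Step 1: Discard zero differences. Original n = 15; n_eff = number of nonzero differences = 15.
Nonzero differences (with sign): +1, +1, +2, +6, +7, -4, +5, -7, +9, -1, +8, -3, +9, -8, -2
Step 2: Count signs: positive = 9, negative = 6.
Step 3: Under H0: P(positive) = 0.5, so the number of positives S ~ Bin(15, 0.5).
Step 4: Two-sided exact p-value = sum of Bin(15,0.5) probabilities at or below the observed probability = 0.607239.
Step 5: alpha = 0.05. fail to reject H0.

n_eff = 15, pos = 9, neg = 6, p = 0.607239, fail to reject H0.


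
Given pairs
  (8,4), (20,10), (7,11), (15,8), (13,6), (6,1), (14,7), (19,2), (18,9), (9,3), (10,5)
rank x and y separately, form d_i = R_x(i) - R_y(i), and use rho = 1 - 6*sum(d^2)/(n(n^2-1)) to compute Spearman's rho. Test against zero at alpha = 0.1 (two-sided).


Step 1: Rank x and y separately (midranks; no ties here).
rank(x): 8->3, 20->11, 7->2, 15->8, 13->6, 6->1, 14->7, 19->10, 18->9, 9->4, 10->5
rank(y): 4->4, 10->10, 11->11, 8->8, 6->6, 1->1, 7->7, 2->2, 9->9, 3->3, 5->5
Step 2: d_i = R_x(i) - R_y(i); compute d_i^2.
  (3-4)^2=1, (11-10)^2=1, (2-11)^2=81, (8-8)^2=0, (6-6)^2=0, (1-1)^2=0, (7-7)^2=0, (10-2)^2=64, (9-9)^2=0, (4-3)^2=1, (5-5)^2=0
sum(d^2) = 148.
Step 3: rho = 1 - 6*148 / (11*(11^2 - 1)) = 1 - 888/1320 = 0.327273.
Step 4: Under H0, t = rho * sqrt((n-2)/(1-rho^2)) = 1.0390 ~ t(9).
Step 5: Two-sided p-value from the t-distribution with 9 df = 0.325895.
Step 6: alpha = 0.1. fail to reject H0.

rho = 0.3273, p = 0.325895, fail to reject H0 at alpha = 0.1.


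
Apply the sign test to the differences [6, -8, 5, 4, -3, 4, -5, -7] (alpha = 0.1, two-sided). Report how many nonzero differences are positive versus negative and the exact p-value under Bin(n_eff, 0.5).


Step 1: Discard zero differences. Original n = 8; n_eff = number of nonzero differences = 8.
Nonzero differences (with sign): +6, -8, +5, +4, -3, +4, -5, -7
Step 2: Count signs: positive = 4, negative = 4.
Step 3: Under H0: P(positive) = 0.5, so the number of positives S ~ Bin(8, 0.5).
Step 4: Two-sided exact p-value = sum of Bin(8,0.5) probabilities at or below the observed probability = 1.000000.
Step 5: alpha = 0.1. fail to reject H0.

n_eff = 8, pos = 4, neg = 4, p = 1.000000, fail to reject H0.
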